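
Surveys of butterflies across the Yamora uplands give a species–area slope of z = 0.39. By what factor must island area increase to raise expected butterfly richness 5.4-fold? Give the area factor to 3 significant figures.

(A₂/A₁)^0.39 = 5.4, so A₂/A₁ = 5.4^(1/0.39) = 5.4^2.564
ln(A₂/A₁) = ln 5.4 / 0.39 = 1.6864 / 0.39 = 4.3241
A₂/A₁ = e^4.3241 ≈ 75.5

75.5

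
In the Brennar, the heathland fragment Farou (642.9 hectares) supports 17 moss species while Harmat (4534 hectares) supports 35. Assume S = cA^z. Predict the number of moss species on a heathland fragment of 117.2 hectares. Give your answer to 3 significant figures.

9.06

z = ln(35/17) / ln(4534/642.9) = 0.7221 / 1.9534 = 0.3697
c = 17 / 642.9^0.3697 = 17 / 10.92 = 1.557
S₃ = 1.557 × 117.2^0.3697 = 1.557 × 5.819 ≈ 9.061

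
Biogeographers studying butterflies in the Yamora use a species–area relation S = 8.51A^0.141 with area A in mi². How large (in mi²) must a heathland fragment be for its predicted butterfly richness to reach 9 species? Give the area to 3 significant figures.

1.49 mi²

9 = 8.51 × A^0.141  ⇒  A^0.141 = 9/8.51 = 1.058
ln A = ln(1.058) / 0.141 = 0.0560 / 0.141 = 0.3970
A = e^0.3970 ≈ 1.487 mi²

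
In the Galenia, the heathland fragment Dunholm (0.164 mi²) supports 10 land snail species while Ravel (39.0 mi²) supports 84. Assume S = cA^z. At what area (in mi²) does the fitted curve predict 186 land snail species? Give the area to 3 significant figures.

301 mi²

z = ln(84/10) / ln(39/0.164) = 2.1282 / 5.4715 = 0.3890
c = 10 / 0.164^0.3890 = 10 / 0.495 = 20.2
A = (186/20.2)^(1/0.3890) ⇒ ln A = ln(9.207)/0.3890 = 5.7072
A = e^5.7072 ≈ 301 mi²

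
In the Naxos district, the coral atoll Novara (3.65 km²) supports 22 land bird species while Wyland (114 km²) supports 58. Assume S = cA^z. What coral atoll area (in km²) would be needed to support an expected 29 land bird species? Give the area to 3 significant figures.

9.73 km²

z = ln(58/22) / ln(114/3.65) = 0.9694 / 3.4415 = 0.2817
c = 22 / 3.65^0.2817 = 22 / 1.44 = 15.28
A = (29/15.28)^(1/0.2817) ⇒ ln A = ln(1.898)/0.2817 = 2.2755
A = e^2.2755 ≈ 9.732 km²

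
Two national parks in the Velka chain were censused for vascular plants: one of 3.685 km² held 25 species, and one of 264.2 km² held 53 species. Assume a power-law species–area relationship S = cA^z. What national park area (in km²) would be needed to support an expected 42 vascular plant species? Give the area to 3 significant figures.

z = ln(53/25) / ln(264.2/3.685) = 0.7514 / 4.2724 = 0.1759
c = 25 / 3.685^0.1759 = 25 / 1.258 = 19.88
A = (42/19.88)^(1/0.1759) ⇒ ln A = ln(2.113)/0.1759 = 4.2541
A = e^4.2541 ≈ 70.39 km²

70.4 km²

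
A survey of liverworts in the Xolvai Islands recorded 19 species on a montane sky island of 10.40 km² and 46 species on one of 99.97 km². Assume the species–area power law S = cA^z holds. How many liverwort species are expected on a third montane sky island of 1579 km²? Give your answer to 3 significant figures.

135

z = ln(46/19) / ln(99.97/10.4) = 0.8842 / 2.2631 = 0.3907
c = 19 / 10.4^0.3907 = 19 / 2.497 = 7.61
S₃ = 7.61 × 1579^0.3907 = 7.61 × 17.77 ≈ 135.2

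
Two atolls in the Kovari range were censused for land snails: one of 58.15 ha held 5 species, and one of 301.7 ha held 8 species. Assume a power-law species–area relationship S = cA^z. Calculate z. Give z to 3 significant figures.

Taking logs: ln S = ln c + z ln A, so z = (ln S₂ − ln S₁)/(ln A₂ − ln A₁).
z = ln(8/5) / ln(301.7/58.15) = ln(1.6) / ln(5.188) = 0.4700 / 1.6464 = 0.2855

0.285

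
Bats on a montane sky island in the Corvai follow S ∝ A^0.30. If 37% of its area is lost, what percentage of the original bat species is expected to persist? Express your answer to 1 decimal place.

87.1%

S_new/S_old = (A_new/A_old)^z = 0.63^0.3
= exp(0.3 × ln 0.63) = exp(0.3 × -0.4620) = exp(-0.1386) ≈ 0.8706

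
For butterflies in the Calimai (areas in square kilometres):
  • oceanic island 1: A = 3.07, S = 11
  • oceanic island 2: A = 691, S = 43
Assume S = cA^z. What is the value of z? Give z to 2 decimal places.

0.25

Taking logs: ln S = ln c + z ln A, so z = (ln S₂ − ln S₁)/(ln A₂ − ln A₁).
z = ln(43/11) / ln(691/3.07) = ln(3.909) / ln(225.1) = 1.3633 / 5.4165 = 0.2517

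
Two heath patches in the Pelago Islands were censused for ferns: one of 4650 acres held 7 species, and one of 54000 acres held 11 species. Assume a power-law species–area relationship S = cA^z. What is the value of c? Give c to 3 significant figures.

1.48

z = ln(S₂/S₁) / ln(A₂/A₁) = ln(11/7) / ln(54000/4650) = 0.4520 / 2.4521 = 0.1843
c = S₁ / A₁^z = 7 / 4650^0.1843 = 7 / 4.742 = 1.476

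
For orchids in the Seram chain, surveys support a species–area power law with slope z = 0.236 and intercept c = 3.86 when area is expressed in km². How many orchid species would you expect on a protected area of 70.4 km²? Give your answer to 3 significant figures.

S = 3.86 × 70.4^0.236 = 3.86 × 2.729 ≈ 10.53

10.5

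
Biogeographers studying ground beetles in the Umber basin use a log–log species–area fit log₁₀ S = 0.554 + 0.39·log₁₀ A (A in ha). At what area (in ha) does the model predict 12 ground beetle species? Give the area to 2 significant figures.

12 = 3.581 × A^0.39  ⇒  A^0.39 = 12/3.581 = 3.351
ln A = ln(3.351) / 0.39 = 1.2093 / 0.39 = 3.1007
A = e^3.1007 ≈ 22.21 ha

22 ha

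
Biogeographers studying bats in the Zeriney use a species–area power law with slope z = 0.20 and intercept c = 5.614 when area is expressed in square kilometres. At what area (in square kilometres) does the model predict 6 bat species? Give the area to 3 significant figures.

6 = 5.614 × A^0.2  ⇒  A^0.2 = 6/5.614 = 1.069
ln A = ln(1.069) / 0.2 = 0.0665 / 0.2 = 0.3325
A = e^0.3325 ≈ 1.394 square kilometres

1.39 square kilometres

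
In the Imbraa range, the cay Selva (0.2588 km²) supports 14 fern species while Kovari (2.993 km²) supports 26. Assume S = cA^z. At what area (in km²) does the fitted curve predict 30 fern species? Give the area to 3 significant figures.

5.27 km²

z = ln(26/14) / ln(2.993/0.2588) = 0.6190 / 2.4480 = 0.2529
c = 14 / 0.2588^0.2529 = 14 / 0.7105 = 19.71
A = (30/19.71)^(1/0.2529) ⇒ ln A = ln(1.522)/0.2529 = 1.6622
A = e^1.6622 ≈ 5.271 km²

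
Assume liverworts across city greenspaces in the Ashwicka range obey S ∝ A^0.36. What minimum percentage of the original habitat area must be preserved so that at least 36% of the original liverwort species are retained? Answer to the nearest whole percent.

Need (A_new/A_old)^0.36 = 0.36, so A_new/A_old = 0.36^(1/0.36) = 0.36^2.778
ln(A_new/A_old) = ln 0.36 / 0.36 = -1.0217 / 0.36 = -2.8379
A_new/A_old = e^-2.8379 ≈ 0.05855

6%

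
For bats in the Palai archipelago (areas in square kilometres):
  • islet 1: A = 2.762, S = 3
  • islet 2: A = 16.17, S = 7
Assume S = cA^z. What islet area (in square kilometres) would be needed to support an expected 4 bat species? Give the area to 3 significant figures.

5.03 square kilometres

z = ln(7/3) / ln(16.17/2.762) = 0.8473 / 1.7672 = 0.4795
c = 3 / 2.762^0.4795 = 3 / 1.628 = 1.843
A = (4/1.843)^(1/0.4795) ⇒ ln A = ln(2.17)/0.4795 = 1.6160
A = e^1.6160 ≈ 5.033 square kilometres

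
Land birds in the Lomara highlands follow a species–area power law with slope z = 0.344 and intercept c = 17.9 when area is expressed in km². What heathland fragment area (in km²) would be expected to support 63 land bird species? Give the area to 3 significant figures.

38.8 km²

63 = 17.9 × A^0.344  ⇒  A^0.344 = 63/17.9 = 3.52
ln A = ln(3.52) / 0.344 = 1.2583 / 0.344 = 3.6579
A = e^3.6579 ≈ 38.78 km²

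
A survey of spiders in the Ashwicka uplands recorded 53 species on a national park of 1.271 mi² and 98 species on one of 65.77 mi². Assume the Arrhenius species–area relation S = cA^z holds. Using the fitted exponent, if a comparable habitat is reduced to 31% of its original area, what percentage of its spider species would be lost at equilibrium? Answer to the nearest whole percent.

17%

z = ln(98/53) / ln(65.77/1.271) = 0.6147 / 3.9464 = 0.1558
S_new/S_old = (A_new/A_old)^z = 0.31^0.1558 = exp(0.1558 × -1.1712) = 0.8333
Fraction lost = 1 − 0.8333 = 0.1667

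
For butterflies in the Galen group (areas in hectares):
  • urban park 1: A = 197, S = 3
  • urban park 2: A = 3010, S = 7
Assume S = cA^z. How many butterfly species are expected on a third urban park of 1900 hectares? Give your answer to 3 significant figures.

z = ln(7/3) / ln(3010/197) = 0.8473 / 2.7265 = 0.3108
c = 3 / 197^0.3108 = 3 / 5.165 = 0.5809
S₃ = 0.5809 × 1900^0.3108 = 0.5809 × 10.45 ≈ 6.067

6.07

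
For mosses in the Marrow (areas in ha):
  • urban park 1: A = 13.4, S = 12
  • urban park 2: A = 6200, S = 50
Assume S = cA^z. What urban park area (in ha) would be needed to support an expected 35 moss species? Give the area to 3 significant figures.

1340 ha

z = ln(50/12) / ln(6200/13.4) = 1.4271 / 6.1370 = 0.2325
c = 12 / 13.4^0.2325 = 12 / 1.829 = 6.563
A = (35/6.563)^(1/0.2325) ⇒ ln A = ln(5.333)/0.2325 = 7.1985
A = e^7.1985 ≈ 1337 ha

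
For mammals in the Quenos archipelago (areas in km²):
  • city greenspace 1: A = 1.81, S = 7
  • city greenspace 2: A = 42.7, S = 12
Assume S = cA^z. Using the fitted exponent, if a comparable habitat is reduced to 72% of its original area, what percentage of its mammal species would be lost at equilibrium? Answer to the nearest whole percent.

5%

z = ln(12/7) / ln(42.7/1.81) = 0.5390 / 3.1609 = 0.1705
S_new/S_old = (A_new/A_old)^z = 0.72^0.1705 = exp(0.1705 × -0.3285) = 0.9455
Fraction lost = 1 − 0.9455 = 0.05448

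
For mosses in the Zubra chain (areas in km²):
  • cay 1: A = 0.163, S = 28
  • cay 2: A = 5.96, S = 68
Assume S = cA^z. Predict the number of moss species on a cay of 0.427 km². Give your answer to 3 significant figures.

z = ln(68/28) / ln(5.96/0.163) = 0.8873 / 3.5991 = 0.2465
c = 28 / 0.163^0.2465 = 28 / 0.6394 = 43.79
S₃ = 43.79 × 0.427^0.2465 = 43.79 × 0.8108 ≈ 35.5

35.5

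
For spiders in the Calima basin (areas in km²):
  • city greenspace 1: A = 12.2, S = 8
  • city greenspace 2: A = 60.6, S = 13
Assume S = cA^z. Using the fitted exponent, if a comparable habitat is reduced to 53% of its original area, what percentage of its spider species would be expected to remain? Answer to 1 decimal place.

82.5%

z = ln(13/8) / ln(60.6/12.2) = 0.4855 / 1.6029 = 0.3029
S_new/S_old = (A_new/A_old)^z = 0.53^0.3029 = exp(0.3029 × -0.6349) = 0.8251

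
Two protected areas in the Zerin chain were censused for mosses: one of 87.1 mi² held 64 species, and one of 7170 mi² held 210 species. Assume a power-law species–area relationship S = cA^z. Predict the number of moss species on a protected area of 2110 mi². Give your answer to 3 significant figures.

151

z = ln(210/64) / ln(7170/87.1) = 1.1882 / 4.4106 = 0.2694
c = 64 / 87.1^0.2694 = 64 / 3.332 = 19.21
S₃ = 19.21 × 2110^0.2694 = 19.21 × 7.863 ≈ 151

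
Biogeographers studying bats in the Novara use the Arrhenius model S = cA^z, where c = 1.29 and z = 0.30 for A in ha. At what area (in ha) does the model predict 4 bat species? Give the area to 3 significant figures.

4 = 1.29 × A^0.3  ⇒  A^0.3 = 4/1.29 = 3.101
ln A = ln(3.101) / 0.3 = 1.1317 / 0.3 = 3.7722
A = e^3.7722 ≈ 43.47 ha

43.5 ha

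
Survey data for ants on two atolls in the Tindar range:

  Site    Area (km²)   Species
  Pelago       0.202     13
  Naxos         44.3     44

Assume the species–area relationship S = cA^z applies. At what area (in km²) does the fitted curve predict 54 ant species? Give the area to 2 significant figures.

z = ln(44/13) / ln(44.3/0.202) = 1.2192 / 5.3905 = 0.2262
c = 13 / 0.202^0.2262 = 13 / 0.6964 = 18.67
A = (54/18.67)^(1/0.2262) ⇒ ln A = ln(2.893)/0.2262 = 4.6964
A = e^4.6964 ≈ 109.6 km²

110 km²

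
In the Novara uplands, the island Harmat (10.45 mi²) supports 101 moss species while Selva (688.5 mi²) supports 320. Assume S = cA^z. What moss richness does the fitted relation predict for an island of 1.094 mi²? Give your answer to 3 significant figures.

z = ln(320/101) / ln(688.5/10.45) = 1.1532 / 4.1879 = 0.2754
c = 101 / 10.45^0.2754 = 101 / 1.908 = 52.93
S₃ = 52.93 × 1.094^0.2754 = 52.93 × 1.025 ≈ 54.25

54.3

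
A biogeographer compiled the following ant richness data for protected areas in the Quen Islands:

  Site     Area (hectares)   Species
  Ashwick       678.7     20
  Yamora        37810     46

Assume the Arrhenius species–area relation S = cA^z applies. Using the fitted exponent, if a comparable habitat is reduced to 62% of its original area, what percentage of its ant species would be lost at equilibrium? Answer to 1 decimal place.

9.4%

z = ln(46/20) / ln(37810/678.7) = 0.8329 / 4.0201 = 0.2072
S_new/S_old = (A_new/A_old)^z = 0.62^0.2072 = exp(0.2072 × -0.4780) = 0.9057
Fraction lost = 1 − 0.9057 = 0.09429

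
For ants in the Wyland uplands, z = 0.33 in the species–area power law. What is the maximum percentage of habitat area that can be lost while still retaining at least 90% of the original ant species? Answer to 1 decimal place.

27.3%

Need (A_new/A_old)^0.33 = 0.9, so A_new/A_old = 0.9^(1/0.33) = 0.9^3.03
ln(A_new/A_old) = ln 0.9 / 0.33 = -0.1054 / 0.33 = -0.3193
A_new/A_old = e^-0.3193 ≈ 0.7267
Fraction that can be lost = 1 − 0.7267 = 0.2733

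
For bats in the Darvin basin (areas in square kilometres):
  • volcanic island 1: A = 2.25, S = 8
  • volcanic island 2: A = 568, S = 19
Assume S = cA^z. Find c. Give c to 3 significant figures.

z = ln(S₂/S₁) / ln(A₂/A₁) = ln(19/8) / ln(568/2.25) = 0.8650 / 5.5312 = 0.1564
c = S₁ / A₁^z = 8 / 2.25^0.1564 = 8 / 1.135 = 7.047

7.05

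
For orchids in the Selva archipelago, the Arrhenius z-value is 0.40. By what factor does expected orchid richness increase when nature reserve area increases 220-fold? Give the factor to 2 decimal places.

S₂/S₁ = (A₂/A₁)^z = 220^0.4
ln(S₂/S₁) = 0.4 × ln 220 = 0.4 × 5.3936 = 2.1575
S₂/S₁ = e^2.1575 ≈ 8.649

8.65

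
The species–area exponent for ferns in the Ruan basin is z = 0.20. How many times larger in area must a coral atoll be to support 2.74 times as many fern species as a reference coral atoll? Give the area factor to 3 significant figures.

154

(A₂/A₁)^0.2 = 2.74, so A₂/A₁ = 2.74^(1/0.2) = 2.74^5
ln(A₂/A₁) = ln 2.74 / 0.2 = 1.0080 / 0.2 = 5.0398
A₂/A₁ = e^5.0398 ≈ 154.4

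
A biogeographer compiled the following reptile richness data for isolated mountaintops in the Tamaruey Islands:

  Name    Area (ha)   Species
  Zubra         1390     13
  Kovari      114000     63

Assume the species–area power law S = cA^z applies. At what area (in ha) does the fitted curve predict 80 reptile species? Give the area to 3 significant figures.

222000 ha

z = ln(63/13) / ln(114000/1390) = 1.5782 / 4.4069 = 0.3581
c = 13 / 1390^0.3581 = 13 / 13.35 = 0.9736
A = (80/0.9736)^(1/0.3581) ⇒ ln A = ln(82.17)/0.3581 = 12.3110
A = e^12.3110 ≈ 222133 ha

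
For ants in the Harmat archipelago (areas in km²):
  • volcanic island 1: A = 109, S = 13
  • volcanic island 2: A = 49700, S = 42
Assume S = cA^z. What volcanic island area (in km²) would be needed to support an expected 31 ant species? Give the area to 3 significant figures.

10200 km²

z = ln(42/13) / ln(49700/109) = 1.1727 / 6.1224 = 0.1915
c = 13 / 109^0.1915 = 13 / 2.456 = 5.293
A = (31/5.293)^(1/0.1915) ⇒ ln A = ln(5.857)/0.1915 = 9.2283
A = e^9.2283 ≈ 10181 km²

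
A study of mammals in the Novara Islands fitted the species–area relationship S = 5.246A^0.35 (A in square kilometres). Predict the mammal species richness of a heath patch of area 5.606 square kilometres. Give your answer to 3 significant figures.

9.59

S = 5.246 × 5.606^0.35
ln S = ln 5.246 + 0.35 × ln 5.606 = 1.6575 + 0.35 × 1.7238 = 2.2608
S = e^2.2608 ≈ 9.591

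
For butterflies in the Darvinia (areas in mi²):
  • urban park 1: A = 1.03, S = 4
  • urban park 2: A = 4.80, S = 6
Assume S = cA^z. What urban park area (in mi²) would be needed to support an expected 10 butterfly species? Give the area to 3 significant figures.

z = ln(6/4) / ln(4.8/1.03) = 0.4055 / 1.5391 = 0.2635
c = 4 / 1.03^0.2635 = 4 / 1.008 = 3.969
A = (10/3.969)^(1/0.2635) ⇒ ln A = ln(2.52)/0.2635 = 3.5076
A = e^3.5076 ≈ 33.37 mi²

33.4 mi²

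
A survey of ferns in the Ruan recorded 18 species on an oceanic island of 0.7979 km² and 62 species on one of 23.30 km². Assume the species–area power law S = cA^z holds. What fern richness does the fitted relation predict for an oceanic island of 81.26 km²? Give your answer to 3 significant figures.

98.0

z = ln(62/18) / ln(23.3/0.7979) = 1.2368 / 3.3742 = 0.3665
c = 18 / 0.7979^0.3665 = 18 / 0.9206 = 19.55
S₃ = 19.55 × 81.26^0.3665 = 19.55 × 5.012 ≈ 98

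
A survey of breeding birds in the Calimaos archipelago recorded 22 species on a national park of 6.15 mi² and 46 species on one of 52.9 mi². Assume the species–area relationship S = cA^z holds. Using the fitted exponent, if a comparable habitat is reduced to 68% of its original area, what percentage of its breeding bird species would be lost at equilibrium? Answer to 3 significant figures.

z = ln(46/22) / ln(52.9/6.15) = 0.7376 / 2.1520 = 0.3428
S_new/S_old = (A_new/A_old)^z = 0.68^0.3428 = exp(0.3428 × -0.3857) = 0.8762
Fraction lost = 1 − 0.8762 = 0.1238

12.4%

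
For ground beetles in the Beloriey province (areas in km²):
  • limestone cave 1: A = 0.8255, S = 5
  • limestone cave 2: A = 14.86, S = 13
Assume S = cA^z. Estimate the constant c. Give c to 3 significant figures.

5.33

z = ln(S₂/S₁) / ln(A₂/A₁) = ln(13/5) / ln(14.86/0.8255) = 0.9555 / 2.8904 = 0.3306
c = S₁ / A₁^z = 5 / 0.8255^0.3306 = 5 / 0.9386 = 5.327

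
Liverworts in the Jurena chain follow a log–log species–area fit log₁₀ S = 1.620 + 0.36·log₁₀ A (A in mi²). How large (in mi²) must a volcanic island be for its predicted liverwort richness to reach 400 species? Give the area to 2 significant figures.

400 = 41.69 × A^0.36  ⇒  A^0.36 = 400/41.69 = 9.595
ln A = ln(9.595) / 0.36 = 2.2613 / 0.36 = 6.2813
A = e^6.2813 ≈ 534.5 mi²

530 mi²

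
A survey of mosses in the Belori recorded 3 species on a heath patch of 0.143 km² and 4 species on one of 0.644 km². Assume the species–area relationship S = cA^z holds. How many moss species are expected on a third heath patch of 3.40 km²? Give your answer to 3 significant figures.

5.50

z = ln(4/3) / ln(0.644/0.143) = 0.2877 / 1.5049 = 0.1912
c = 3 / 0.143^0.1912 = 3 / 0.6895 = 4.351
S₃ = 4.351 × 3.4^0.1912 = 4.351 × 1.264 ≈ 5.498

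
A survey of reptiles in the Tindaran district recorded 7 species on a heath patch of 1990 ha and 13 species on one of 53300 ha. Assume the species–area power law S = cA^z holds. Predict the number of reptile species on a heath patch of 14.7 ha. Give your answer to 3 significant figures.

2.78

z = ln(13/7) / ln(53300/1990) = 0.6190 / 3.2878 = 0.1883
c = 7 / 1990^0.1883 = 7 / 4.179 = 1.675
S₃ = 1.675 × 14.7^0.1883 = 1.675 × 1.659 ≈ 2.778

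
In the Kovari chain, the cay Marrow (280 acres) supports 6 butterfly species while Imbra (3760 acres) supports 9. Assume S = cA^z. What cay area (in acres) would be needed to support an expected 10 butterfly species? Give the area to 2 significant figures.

7400 acres

z = ln(9/6) / ln(3760/280) = 0.4055 / 2.5974 = 0.1561
c = 6 / 280^0.1561 = 6 / 2.41 = 2.49
A = (10/2.49)^(1/0.1561) ⇒ ln A = ln(4.017)/0.1561 = 8.9071
A = e^8.9071 ≈ 7384 acres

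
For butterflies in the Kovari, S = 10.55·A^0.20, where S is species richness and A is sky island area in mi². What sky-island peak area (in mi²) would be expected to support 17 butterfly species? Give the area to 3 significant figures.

10.9 mi²

17 = 10.55 × A^0.2  ⇒  A^0.2 = 17/10.55 = 1.611
ln A = ln(1.611) / 0.2 = 0.4771 / 0.2 = 2.3854
A = e^2.3854 ≈ 10.86 mi²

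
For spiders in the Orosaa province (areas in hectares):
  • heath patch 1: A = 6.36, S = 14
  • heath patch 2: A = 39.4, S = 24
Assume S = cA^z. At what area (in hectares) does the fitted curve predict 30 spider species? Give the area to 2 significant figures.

84 hectares

z = ln(24/14) / ln(39.4/6.36) = 0.5390 / 1.8237 = 0.2955
c = 14 / 6.36^0.2955 = 14 / 1.728 = 8.103
A = (30/8.103)^(1/0.2955) ⇒ ln A = ln(3.702)/0.2955 = 4.4288
A = e^4.4288 ≈ 83.83 hectares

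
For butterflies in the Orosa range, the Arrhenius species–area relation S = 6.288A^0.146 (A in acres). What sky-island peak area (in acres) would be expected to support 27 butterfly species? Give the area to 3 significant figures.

21600 acres

27 = 6.288 × A^0.146  ⇒  A^0.146 = 27/6.288 = 4.294
ln A = ln(4.294) / 0.146 = 1.4572 / 0.146 = 9.9808
A = e^9.9808 ≈ 21607 acres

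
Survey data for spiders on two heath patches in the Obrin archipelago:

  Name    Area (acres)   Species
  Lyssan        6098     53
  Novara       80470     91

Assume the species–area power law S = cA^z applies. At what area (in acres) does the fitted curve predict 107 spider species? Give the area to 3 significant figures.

z = ln(91/53) / ln(80470/6098) = 0.5406 / 2.5799 = 0.2095
c = 53 / 6098^0.2095 = 53 / 6.21 = 8.534
A = (107/8.534)^(1/0.2095) ⇒ ln A = ln(12.54)/0.2095 = 12.0687
A = e^12.0687 ≈ 174322 acres

174000 acres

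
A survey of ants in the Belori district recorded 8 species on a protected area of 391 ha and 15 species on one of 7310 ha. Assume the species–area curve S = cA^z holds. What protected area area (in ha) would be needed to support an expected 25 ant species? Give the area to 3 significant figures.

79000 ha

z = ln(15/8) / ln(7310/391) = 0.6286 / 2.9283 = 0.2147
c = 8 / 391^0.2147 = 8 / 3.601 = 2.221
A = (25/2.221)^(1/0.2147) ⇒ ln A = ln(11.25)/0.2147 = 11.2766
A = e^11.2766 ≈ 78953 ha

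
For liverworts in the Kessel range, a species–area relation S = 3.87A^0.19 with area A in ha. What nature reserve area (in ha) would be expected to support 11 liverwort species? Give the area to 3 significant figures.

11 = 3.87 × A^0.19  ⇒  A^0.19 = 11/3.87 = 2.842
ln A = ln(2.842) / 0.19 = 1.0446 / 0.19 = 5.4981
A = e^5.4981 ≈ 244.2 ha

244 ha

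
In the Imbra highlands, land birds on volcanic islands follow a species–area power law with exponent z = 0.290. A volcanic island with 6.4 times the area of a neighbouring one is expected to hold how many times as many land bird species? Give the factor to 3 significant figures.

1.71

S₂/S₁ = (A₂/A₁)^z = 6.4^0.29
ln(S₂/S₁) = 0.29 × ln 6.4 = 0.29 × 1.8563 = 0.5383
S₂/S₁ = e^0.5383 ≈ 1.713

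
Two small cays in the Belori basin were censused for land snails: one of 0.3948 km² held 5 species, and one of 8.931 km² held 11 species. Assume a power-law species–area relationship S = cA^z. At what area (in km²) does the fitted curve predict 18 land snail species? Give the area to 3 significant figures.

62.7 km²

z = ln(11/5) / ln(8.931/0.3948) = 0.7885 / 3.1189 = 0.2528
c = 5 / 0.3948^0.2528 = 5 / 0.7906 = 6.324
A = (18/6.324)^(1/0.2528) ⇒ ln A = ln(2.846)/0.2528 = 4.1376
A = e^4.1376 ≈ 62.65 km²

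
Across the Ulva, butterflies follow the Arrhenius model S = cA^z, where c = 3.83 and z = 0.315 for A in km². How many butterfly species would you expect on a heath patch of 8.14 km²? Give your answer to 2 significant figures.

7.4

S = 3.83 × 8.14^0.315 = 3.83 × 1.936 ≈ 7.414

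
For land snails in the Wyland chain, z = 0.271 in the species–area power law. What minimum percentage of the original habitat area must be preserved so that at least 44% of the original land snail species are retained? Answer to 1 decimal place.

Need (A_new/A_old)^0.271 = 0.44, so A_new/A_old = 0.44^(1/0.271) = 0.44^3.69
ln(A_new/A_old) = ln 0.44 / 0.271 = -0.8210 / 0.271 = -3.0294
A_new/A_old = e^-3.0294 ≈ 0.04834

4.8%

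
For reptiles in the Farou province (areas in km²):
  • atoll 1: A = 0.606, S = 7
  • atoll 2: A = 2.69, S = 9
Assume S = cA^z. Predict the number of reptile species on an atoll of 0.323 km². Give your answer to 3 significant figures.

6.30

z = ln(9/7) / ln(2.69/0.606) = 0.2513 / 1.4904 = 0.1686
c = 7 / 0.606^0.1686 = 7 / 0.919 = 7.617
S₃ = 7.617 × 0.323^0.1686 = 7.617 × 0.8265 ≈ 6.295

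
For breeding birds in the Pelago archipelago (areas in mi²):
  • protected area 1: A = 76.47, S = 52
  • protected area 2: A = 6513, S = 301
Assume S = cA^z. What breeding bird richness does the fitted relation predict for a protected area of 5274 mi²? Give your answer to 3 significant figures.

z = ln(301/52) / ln(6513/76.47) = 1.7559 / 4.4447 = 0.3951
c = 52 / 76.47^0.3951 = 52 / 5.547 = 9.374
S₃ = 9.374 × 5274^0.3951 = 9.374 × 29.54 ≈ 276.9

277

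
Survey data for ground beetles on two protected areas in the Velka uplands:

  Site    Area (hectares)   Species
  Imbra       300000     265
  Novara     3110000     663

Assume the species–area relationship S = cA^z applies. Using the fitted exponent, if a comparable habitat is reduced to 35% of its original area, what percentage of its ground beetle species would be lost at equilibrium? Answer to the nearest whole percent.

34%

z = ln(663/265) / ln(3110000/300000) = 0.9170 / 2.3386 = 0.3921
S_new/S_old = (A_new/A_old)^z = 0.35^0.3921 = exp(0.3921 × -1.0498) = 0.6625
Fraction lost = 1 − 0.6625 = 0.3375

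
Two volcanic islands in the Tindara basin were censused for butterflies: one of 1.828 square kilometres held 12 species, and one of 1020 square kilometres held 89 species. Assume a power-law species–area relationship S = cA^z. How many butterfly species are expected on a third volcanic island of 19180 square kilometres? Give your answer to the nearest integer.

225

z = ln(89/12) / ln(1020/1.828) = 2.0037 / 6.3243 = 0.3168
c = 12 / 1.828^0.3168 = 12 / 1.211 = 9.912
S₃ = 9.912 × 19180^0.3168 = 9.912 × 22.75 ≈ 225.5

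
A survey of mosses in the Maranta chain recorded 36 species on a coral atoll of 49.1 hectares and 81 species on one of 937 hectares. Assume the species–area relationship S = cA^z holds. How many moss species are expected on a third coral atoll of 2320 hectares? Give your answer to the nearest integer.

104

z = ln(81/36) / ln(937/49.1) = 0.8109 / 2.9488 = 0.2750
c = 36 / 49.1^0.2750 = 36 / 2.918 = 12.34
S₃ = 12.34 × 2320^0.2750 = 12.34 × 8.424 ≈ 103.9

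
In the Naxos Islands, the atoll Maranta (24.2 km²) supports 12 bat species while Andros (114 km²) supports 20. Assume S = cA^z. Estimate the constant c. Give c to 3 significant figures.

z = ln(S₂/S₁) / ln(A₂/A₁) = ln(20/12) / ln(114/24.2) = 0.5108 / 1.5498 = 0.3296
c = S₁ / A₁^z = 12 / 24.2^0.3296 = 12 / 2.858 = 4.198

4.20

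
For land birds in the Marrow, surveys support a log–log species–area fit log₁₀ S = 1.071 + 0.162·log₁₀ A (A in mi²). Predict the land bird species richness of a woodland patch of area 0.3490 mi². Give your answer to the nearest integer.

10 species

S = 11.78 × 0.349^0.162 = 11.78 × 0.8432 ≈ 9.93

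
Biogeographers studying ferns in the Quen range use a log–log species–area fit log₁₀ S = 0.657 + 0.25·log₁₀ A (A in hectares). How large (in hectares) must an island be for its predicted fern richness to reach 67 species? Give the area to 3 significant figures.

67 = 4.539 × A^0.25  ⇒  A^0.25 = 67/4.539 = 14.76
ln A = ln(14.76) / 0.25 = 2.6919 / 0.25 = 10.7676
A = e^10.7676 ≈ 47457 hectares

47500 hectares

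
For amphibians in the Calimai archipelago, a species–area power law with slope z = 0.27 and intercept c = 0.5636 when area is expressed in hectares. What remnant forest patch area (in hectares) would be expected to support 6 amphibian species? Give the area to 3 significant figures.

6 = 0.5636 × A^0.27  ⇒  A^0.27 = 6/0.5636 = 10.65
ln A = ln(10.65) / 0.27 = 2.3652 / 0.27 = 8.7599
A = e^8.7599 ≈ 6373 hectares

6370 hectares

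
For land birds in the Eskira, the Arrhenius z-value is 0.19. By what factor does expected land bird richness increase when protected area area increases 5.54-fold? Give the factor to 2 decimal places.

S₂/S₁ = (A₂/A₁)^z = 5.54^0.19
ln(S₂/S₁) = 0.19 × ln 5.54 = 0.19 × 1.7120 = 0.3253
S₂/S₁ = e^0.3253 ≈ 1.384

1.38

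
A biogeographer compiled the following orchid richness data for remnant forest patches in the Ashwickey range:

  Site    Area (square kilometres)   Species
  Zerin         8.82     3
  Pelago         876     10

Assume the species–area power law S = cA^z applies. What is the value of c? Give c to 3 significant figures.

1.70

z = ln(S₂/S₁) / ln(A₂/A₁) = ln(10/3) / ln(876/8.82) = 1.2040 / 4.5983 = 0.2618
c = S₁ / A₁^z = 3 / 8.82^0.2618 = 3 / 1.768 = 1.697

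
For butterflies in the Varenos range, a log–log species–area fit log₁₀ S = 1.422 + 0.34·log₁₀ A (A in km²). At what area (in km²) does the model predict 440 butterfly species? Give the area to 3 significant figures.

3910 km²

440 = 26.42 × A^0.34  ⇒  A^0.34 = 440/26.42 = 16.65
ln A = ln(16.65) / 0.34 = 2.8125 / 0.34 = 8.2721
A = e^8.2721 ≈ 3913 km²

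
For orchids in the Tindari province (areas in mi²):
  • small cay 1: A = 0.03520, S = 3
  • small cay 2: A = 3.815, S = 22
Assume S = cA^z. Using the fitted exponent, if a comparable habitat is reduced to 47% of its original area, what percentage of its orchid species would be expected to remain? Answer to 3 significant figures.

72.5%

z = ln(22/3) / ln(3.815/0.0352) = 1.9924 / 4.6856 = 0.4252
S_new/S_old = (A_new/A_old)^z = 0.47^0.4252 = exp(0.4252 × -0.7550) = 0.7254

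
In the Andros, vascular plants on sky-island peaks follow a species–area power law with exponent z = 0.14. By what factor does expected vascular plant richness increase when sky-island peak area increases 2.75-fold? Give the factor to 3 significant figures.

1.15

S₂/S₁ = (A₂/A₁)^z = 2.75^0.14
ln(S₂/S₁) = 0.14 × ln 2.75 = 0.14 × 1.0116 = 0.1416
S₂/S₁ = e^0.1416 ≈ 1.152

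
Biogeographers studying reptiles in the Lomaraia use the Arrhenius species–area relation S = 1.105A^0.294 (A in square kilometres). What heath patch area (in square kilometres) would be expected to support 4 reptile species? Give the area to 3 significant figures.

4 = 1.105 × A^0.294  ⇒  A^0.294 = 4/1.105 = 3.62
ln A = ln(3.62) / 0.294 = 1.2864 / 0.294 = 4.3757
A = e^4.3757 ≈ 79.49 square kilometres

79.5 square kilometres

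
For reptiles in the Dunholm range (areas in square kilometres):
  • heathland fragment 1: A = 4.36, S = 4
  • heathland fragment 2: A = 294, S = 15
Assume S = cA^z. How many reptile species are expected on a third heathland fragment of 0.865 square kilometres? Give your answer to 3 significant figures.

2.41

z = ln(15/4) / ln(294/4.36) = 1.3218 / 4.2111 = 0.3139
c = 4 / 4.36^0.3139 = 4 / 1.588 = 2.52
S₃ = 2.52 × 0.865^0.3139 = 2.52 × 0.9555 ≈ 2.408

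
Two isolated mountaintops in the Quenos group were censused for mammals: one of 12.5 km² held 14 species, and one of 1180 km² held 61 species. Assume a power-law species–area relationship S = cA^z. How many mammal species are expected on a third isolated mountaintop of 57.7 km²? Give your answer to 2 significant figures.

23

z = ln(61/14) / ln(1180/12.5) = 1.4718 / 4.5475 = 0.3237
c = 14 / 12.5^0.3237 = 14 / 2.265 = 6.182
S₃ = 6.182 × 57.7^0.3237 = 6.182 × 3.715 ≈ 22.97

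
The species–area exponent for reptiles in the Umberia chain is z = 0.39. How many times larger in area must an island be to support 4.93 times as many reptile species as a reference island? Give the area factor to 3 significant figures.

59.8

(A₂/A₁)^0.39 = 4.93, so A₂/A₁ = 4.93^(1/0.39) = 4.93^2.564
ln(A₂/A₁) = ln 4.93 / 0.39 = 1.5953 / 0.39 = 4.0906
A₂/A₁ = e^4.0906 ≈ 59.78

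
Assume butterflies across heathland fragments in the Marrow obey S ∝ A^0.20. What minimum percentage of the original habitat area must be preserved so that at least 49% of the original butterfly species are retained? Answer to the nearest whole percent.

Need (A_new/A_old)^0.2 = 0.49, so A_new/A_old = 0.49^(1/0.2) = 0.49^5
ln(A_new/A_old) = ln 0.49 / 0.2 = -0.7133 / 0.2 = -3.5667
A_new/A_old = e^-3.5667 ≈ 0.02825

3%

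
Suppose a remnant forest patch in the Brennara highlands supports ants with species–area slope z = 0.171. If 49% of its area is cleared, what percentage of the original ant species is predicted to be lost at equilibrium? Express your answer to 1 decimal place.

S_new/S_old = (A_new/A_old)^z = 0.51^0.171
= exp(0.171 × ln 0.51) = exp(0.171 × -0.6733) = exp(-0.1151) ≈ 0.8912
Fraction lost = 1 − 0.8912 = 0.1088

10.9%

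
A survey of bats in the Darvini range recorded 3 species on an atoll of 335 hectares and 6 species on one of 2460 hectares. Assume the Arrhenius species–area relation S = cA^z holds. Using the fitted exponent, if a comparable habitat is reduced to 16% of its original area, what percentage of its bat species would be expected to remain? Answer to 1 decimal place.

52.9%

z = ln(6/3) / ln(2460/335) = 0.6931 / 1.9938 = 0.3477
S_new/S_old = (A_new/A_old)^z = 0.16^0.3477 = exp(0.3477 × -1.8326) = 0.5288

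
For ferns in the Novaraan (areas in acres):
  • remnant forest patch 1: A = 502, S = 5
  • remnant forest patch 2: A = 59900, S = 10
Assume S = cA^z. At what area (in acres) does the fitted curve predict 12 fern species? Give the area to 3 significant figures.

z = ln(10/5) / ln(59900/502) = 0.6931 / 4.7818 = 0.1450
c = 5 / 502^0.1450 = 5 / 2.463 = 2.03
A = (12/2.03)^(1/0.1450) ⇒ ln A = ln(5.911)/0.1450 = 12.2582
A = e^12.2582 ≈ 210706 acres

211000 acres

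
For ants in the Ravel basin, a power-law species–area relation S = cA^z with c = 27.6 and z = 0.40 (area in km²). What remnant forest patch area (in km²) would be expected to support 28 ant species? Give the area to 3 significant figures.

28 = 27.6 × A^0.4  ⇒  A^0.4 = 28/27.6 = 1.014
ln A = ln(1.014) / 0.4 = 0.0144 / 0.4 = 0.0360
A = e^0.0360 ≈ 1.037 km²

1.04 km²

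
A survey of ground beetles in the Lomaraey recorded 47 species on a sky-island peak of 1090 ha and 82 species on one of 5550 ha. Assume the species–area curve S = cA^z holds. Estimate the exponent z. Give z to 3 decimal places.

Taking logs: ln S = ln c + z ln A, so z = (ln S₂ − ln S₁)/(ln A₂ − ln A₁).
z = ln(82/47) / ln(5550/1090) = ln(1.745) / ln(5.092) = 0.5566 / 1.6276 = 0.3420

0.342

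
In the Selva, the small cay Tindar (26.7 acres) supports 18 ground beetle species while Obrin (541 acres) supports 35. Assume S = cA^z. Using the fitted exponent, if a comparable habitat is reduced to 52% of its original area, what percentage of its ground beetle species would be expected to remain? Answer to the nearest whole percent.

87%

z = ln(35/18) / ln(541/26.7) = 0.6650 / 3.0088 = 0.2210
S_new/S_old = (A_new/A_old)^z = 0.52^0.2210 = exp(0.2210 × -0.6539) = 0.8654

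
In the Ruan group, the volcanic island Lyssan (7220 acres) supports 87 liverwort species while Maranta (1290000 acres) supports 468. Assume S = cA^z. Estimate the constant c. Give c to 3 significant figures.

z = ln(S₂/S₁) / ln(A₂/A₁) = ln(468/87) / ln(1290000/7220) = 1.6826 / 5.1855 = 0.3245
c = S₁ / A₁^z = 87 / 7220^0.3245 = 87 / 17.86 = 4.87

4.87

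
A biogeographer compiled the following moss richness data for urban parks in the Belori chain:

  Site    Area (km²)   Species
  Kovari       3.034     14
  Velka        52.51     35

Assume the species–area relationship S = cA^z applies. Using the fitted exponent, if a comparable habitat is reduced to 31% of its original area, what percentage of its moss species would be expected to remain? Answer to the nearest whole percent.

z = ln(35/14) / ln(52.51/3.034) = 0.9163 / 2.8511 = 0.3214
S_new/S_old = (A_new/A_old)^z = 0.31^0.3214 = exp(0.3214 × -1.1712) = 0.6863

69%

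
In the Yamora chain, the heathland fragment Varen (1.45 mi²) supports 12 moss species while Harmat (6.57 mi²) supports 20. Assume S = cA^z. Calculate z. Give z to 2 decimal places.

Taking logs: ln S = ln c + z ln A, so z = (ln S₂ − ln S₁)/(ln A₂ − ln A₁).
z = ln(20/12) / ln(6.57/1.45) = ln(1.667) / ln(4.531) = 0.5108 / 1.5110 = 0.3381

0.34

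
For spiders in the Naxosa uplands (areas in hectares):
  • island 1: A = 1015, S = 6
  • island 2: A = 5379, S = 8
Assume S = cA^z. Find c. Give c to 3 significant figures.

z = ln(S₂/S₁) / ln(A₂/A₁) = ln(8/6) / ln(5379/1015) = 0.2877 / 1.6676 = 0.1725
c = S₁ / A₁^z = 6 / 1015^0.1725 = 6 / 3.301 = 1.818

1.82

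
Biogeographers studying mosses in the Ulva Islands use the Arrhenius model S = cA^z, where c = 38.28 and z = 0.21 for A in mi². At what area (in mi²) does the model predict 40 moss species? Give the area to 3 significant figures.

40 = 38.28 × A^0.21  ⇒  A^0.21 = 40/38.28 = 1.045
ln A = ln(1.045) / 0.21 = 0.0440 / 0.21 = 0.2093
A = e^0.2093 ≈ 1.233 mi²

1.23 mi²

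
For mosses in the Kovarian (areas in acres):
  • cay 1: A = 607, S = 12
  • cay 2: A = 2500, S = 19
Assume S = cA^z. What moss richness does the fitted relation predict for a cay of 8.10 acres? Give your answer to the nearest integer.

3

z = ln(19/12) / ln(2500/607) = 0.4595 / 1.4155 = 0.3246
c = 12 / 607^0.3246 = 12 / 8.008 = 1.498
S₃ = 1.498 × 8.1^0.3246 = 1.498 × 1.972 ≈ 2.955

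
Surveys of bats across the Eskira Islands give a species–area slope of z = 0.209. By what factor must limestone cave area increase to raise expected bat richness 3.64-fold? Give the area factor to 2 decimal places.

(A₂/A₁)^0.209 = 3.64, so A₂/A₁ = 3.64^(1/0.209) = 3.64^4.785
ln(A₂/A₁) = ln 3.64 / 0.209 = 1.2920 / 0.209 = 6.1817
A₂/A₁ = e^6.1817 ≈ 483.8

483.83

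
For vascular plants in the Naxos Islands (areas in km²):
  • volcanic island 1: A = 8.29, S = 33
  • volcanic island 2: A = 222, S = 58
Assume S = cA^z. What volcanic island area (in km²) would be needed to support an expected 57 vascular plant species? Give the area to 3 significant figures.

201 km²

z = ln(58/33) / ln(222/8.29) = 0.5639 / 3.2876 = 0.1715
c = 33 / 8.29^0.1715 = 33 / 1.437 = 22.96
A = (57/22.96)^(1/0.1715) ⇒ ln A = ln(2.483)/0.1715 = 5.3013
A = e^5.3013 ≈ 200.6 km²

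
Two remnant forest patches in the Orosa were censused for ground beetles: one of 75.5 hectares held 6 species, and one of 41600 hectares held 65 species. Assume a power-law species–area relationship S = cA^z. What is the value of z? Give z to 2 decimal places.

0.38

Taking logs: ln S = ln c + z ln A, so z = (ln S₂ − ln S₁)/(ln A₂ − ln A₁).
z = ln(65/6) / ln(41600/75.5) = ln(10.83) / ln(551) = 2.3826 / 6.3117 = 0.3775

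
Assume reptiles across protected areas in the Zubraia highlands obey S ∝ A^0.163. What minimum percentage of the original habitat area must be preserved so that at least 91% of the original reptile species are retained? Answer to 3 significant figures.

56.1%

Need (A_new/A_old)^0.163 = 0.91, so A_new/A_old = 0.91^(1/0.163) = 0.91^6.135
ln(A_new/A_old) = ln 0.91 / 0.163 = -0.0943 / 0.163 = -0.5786
A_new/A_old = e^-0.5786 ≈ 0.5607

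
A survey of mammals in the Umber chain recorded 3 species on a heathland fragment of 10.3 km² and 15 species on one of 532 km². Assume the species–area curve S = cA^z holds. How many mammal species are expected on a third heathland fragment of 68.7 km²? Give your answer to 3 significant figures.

6.51

z = ln(15/3) / ln(532/10.3) = 1.6094 / 3.9445 = 0.4080
c = 3 / 10.3^0.4080 = 3 / 2.59 = 1.158
S₃ = 1.158 × 68.7^0.4080 = 1.158 × 5.617 ≈ 6.507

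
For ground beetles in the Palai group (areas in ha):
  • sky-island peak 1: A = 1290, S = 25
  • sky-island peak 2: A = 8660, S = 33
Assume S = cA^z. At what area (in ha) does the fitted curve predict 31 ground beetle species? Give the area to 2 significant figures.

z = ln(33/25) / ln(8660/1290) = 0.2776 / 1.9041 = 0.1458
c = 25 / 1290^0.1458 = 25 / 2.842 = 8.798
A = (31/8.798)^(1/0.1458) ⇒ ln A = ln(3.524)/0.1458 = 8.6377
A = e^8.6377 ≈ 5640 ha

5600 ha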